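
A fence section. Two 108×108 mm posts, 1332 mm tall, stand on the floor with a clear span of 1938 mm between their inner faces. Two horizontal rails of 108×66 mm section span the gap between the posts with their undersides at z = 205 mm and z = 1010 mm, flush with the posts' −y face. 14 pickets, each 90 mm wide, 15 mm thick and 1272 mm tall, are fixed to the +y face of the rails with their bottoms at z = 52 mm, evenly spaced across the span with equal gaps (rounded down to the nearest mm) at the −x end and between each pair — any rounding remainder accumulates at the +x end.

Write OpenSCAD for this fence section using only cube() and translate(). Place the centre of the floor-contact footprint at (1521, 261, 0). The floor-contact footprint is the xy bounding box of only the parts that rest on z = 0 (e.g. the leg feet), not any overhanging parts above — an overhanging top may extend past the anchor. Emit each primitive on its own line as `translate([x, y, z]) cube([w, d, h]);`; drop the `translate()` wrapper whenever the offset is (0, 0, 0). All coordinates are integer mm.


translate([444, 207, 0]) cube([108, 108, 1332]);
translate([2490, 207, 0]) cube([108, 108, 1332]);
translate([552, 207, 205]) cube([1938, 108, 66]);
translate([552, 207, 1010]) cube([1938, 108, 66]);
translate([597, 315, 52]) cube([90, 15, 1272]);
translate([732, 315, 52]) cube([90, 15, 1272]);
translate([867, 315, 52]) cube([90, 15, 1272]);
translate([1002, 315, 52]) cube([90, 15, 1272]);
translate([1137, 315, 52]) cube([90, 15, 1272]);
translate([1272, 315, 52]) cube([90, 15, 1272]);
translate([1407, 315, 52]) cube([90, 15, 1272]);
translate([1542, 315, 52]) cube([90, 15, 1272]);
translate([1677, 315, 52]) cube([90, 15, 1272]);
translate([1812, 315, 52]) cube([90, 15, 1272]);
translate([1947, 315, 52]) cube([90, 15, 1272]);
translate([2082, 315, 52]) cube([90, 15, 1272]);
translate([2217, 315, 52]) cube([90, 15, 1272]);
translate([2352, 315, 52]) cube([90, 15, 1272]);


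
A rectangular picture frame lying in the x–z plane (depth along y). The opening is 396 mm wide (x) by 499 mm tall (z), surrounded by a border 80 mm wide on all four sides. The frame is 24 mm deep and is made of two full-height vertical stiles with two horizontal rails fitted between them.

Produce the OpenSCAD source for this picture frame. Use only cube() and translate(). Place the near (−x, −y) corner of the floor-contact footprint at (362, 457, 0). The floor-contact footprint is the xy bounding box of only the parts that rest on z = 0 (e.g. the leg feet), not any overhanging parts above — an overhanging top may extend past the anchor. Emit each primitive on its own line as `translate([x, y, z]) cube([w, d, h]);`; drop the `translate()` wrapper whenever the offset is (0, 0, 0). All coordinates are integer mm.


translate([362, 457, 0]) cube([80, 24, 659]);
translate([838, 457, 0]) cube([80, 24, 659]);
translate([442, 457, 0]) cube([396, 24, 80]);
translate([442, 457, 579]) cube([396, 24, 80]);


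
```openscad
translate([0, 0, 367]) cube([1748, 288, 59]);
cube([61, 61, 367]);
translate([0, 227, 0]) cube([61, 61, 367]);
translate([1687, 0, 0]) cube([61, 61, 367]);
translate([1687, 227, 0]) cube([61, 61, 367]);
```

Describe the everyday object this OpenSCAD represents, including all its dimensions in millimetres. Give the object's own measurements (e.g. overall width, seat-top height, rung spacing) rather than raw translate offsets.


A long wooden bench with a 1748 mm (x) × 288 mm (y) seat, 59 mm thick, its top surface 426 mm above the floor. Four 61 mm square legs at the seat corners, flush with the edges, run from z = 0 to the seat underside.


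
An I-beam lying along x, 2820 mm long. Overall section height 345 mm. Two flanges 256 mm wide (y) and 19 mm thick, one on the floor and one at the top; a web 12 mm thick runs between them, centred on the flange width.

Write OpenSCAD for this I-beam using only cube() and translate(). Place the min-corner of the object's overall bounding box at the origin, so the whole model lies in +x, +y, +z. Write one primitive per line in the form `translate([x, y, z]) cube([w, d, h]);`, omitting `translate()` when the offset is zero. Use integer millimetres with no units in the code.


cube([2820, 256, 19]);
translate([0, 122, 19]) cube([2820, 12, 307]);
translate([0, 0, 326]) cube([2820, 256, 19]);


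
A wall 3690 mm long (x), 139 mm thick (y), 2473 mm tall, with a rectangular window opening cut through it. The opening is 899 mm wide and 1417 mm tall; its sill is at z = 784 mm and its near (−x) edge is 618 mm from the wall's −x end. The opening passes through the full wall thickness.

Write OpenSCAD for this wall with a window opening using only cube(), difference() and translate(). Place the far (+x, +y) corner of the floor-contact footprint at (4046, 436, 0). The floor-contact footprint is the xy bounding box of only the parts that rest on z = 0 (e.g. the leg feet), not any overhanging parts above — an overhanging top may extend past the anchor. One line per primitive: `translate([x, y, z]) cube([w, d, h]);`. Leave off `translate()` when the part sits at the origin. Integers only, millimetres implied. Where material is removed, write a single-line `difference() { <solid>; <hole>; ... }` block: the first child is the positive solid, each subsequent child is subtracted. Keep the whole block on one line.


difference() { translate([356, 297, 0]) cube([3690, 139, 2473]); translate([974, 297, 784]) cube([899, 139, 1417]); }


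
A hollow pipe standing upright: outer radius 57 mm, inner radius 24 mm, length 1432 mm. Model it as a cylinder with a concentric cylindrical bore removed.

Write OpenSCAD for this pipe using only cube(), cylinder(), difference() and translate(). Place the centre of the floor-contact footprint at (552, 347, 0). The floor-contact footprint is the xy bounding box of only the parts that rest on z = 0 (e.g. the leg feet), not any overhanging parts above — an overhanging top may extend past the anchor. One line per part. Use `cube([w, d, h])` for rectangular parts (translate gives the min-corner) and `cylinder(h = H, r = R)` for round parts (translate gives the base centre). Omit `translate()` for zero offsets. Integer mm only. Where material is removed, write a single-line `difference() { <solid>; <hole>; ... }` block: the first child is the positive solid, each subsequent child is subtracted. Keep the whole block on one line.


difference() { translate([552, 347, 0]) cylinder(h = 1432, r = 57); translate([552, 347, 0]) cylinder(h = 1432, r = 24); }


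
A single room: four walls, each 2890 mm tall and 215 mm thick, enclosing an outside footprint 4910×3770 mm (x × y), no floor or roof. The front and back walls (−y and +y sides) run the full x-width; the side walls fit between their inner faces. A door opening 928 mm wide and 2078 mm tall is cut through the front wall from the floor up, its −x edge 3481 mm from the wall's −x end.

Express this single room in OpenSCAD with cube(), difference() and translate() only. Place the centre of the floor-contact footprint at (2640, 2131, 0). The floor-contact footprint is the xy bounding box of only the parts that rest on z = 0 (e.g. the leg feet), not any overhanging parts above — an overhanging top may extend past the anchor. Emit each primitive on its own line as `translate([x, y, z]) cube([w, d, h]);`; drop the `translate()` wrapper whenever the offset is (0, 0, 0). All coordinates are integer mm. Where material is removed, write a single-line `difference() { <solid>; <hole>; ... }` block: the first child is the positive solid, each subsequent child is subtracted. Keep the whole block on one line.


difference() { translate([185, 246, 0]) cube([4910, 215, 2890]); translate([3666, 246, 0]) cube([928, 215, 2078]); }
translate([185, 3801, 0]) cube([4910, 215, 2890]);
translate([185, 461, 0]) cube([215, 3340, 2890]);
translate([4880, 461, 0]) cube([215, 3340, 2890]);


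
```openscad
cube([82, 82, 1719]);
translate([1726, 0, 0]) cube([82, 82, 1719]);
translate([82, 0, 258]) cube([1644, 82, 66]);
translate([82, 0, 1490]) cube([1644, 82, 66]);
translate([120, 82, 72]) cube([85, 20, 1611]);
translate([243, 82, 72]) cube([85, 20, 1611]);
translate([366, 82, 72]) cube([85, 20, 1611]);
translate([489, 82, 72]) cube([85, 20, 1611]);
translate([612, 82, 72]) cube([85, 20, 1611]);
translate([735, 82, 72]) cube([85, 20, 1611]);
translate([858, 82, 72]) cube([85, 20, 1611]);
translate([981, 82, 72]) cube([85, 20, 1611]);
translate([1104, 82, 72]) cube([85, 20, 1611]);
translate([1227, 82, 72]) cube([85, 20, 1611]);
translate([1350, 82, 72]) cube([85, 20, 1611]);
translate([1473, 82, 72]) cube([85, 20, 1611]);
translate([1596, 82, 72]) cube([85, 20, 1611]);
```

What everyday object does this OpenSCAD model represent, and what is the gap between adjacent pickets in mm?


A fence section. The picket gap is 38 mm.

Two posts, two rails, 13 pickets — a fence section. Span 1644 mm holds 13 pickets of 85 mm with 14 equal gaps: ⌊(1644 − 13·85) / 14⌋ = 38 mm.


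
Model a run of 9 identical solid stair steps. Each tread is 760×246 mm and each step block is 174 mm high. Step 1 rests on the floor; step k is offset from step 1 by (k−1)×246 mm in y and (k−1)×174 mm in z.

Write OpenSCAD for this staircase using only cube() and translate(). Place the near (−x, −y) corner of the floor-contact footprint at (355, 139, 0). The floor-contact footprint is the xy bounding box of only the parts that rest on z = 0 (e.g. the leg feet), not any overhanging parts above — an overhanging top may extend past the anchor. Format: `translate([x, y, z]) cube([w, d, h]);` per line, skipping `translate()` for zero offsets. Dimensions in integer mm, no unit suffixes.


translate([355, 139, 0]) cube([760, 246, 174]);
translate([355, 385, 174]) cube([760, 246, 174]);
translate([355, 631, 348]) cube([760, 246, 174]);
translate([355, 877, 522]) cube([760, 246, 174]);
translate([355, 1123, 696]) cube([760, 246, 174]);
translate([355, 1369, 870]) cube([760, 246, 174]);
translate([355, 1615, 1044]) cube([760, 246, 174]);
translate([355, 1861, 1218]) cube([760, 246, 174]);
translate([355, 2107, 1392]) cube([760, 246, 174]);


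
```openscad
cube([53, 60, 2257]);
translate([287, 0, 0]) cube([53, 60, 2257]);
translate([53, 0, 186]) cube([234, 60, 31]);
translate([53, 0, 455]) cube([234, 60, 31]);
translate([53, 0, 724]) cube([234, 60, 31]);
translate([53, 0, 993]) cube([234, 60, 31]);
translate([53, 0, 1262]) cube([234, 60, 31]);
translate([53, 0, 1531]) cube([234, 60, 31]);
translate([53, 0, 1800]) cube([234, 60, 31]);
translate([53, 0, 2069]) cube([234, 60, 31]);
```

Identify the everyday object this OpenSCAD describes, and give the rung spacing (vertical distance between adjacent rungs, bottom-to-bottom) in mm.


A ladder. The rung spacing is 269 mm.

Two tall 53×60 posts with 8 short bars between them — a ladder. Adjacent rungs sit at z = 186 and z = 455, so the spacing is 455 − 186 = 269 mm.


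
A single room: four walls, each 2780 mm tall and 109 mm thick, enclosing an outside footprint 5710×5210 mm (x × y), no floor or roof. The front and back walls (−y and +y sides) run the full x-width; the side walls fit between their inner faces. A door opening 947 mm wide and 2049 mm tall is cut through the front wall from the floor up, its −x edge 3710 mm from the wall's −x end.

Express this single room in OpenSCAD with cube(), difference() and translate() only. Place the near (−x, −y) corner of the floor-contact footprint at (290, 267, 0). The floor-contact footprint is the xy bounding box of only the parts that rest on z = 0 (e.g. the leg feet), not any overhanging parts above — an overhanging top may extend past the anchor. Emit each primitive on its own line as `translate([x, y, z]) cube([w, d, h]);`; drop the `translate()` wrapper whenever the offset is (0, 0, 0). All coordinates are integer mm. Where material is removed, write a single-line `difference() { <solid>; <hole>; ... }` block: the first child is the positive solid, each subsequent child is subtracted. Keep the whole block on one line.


difference() { translate([290, 267, 0]) cube([5710, 109, 2780]); translate([4000, 267, 0]) cube([947, 109, 2049]); }
translate([290, 5368, 0]) cube([5710, 109, 2780]);
translate([290, 376, 0]) cube([109, 4992, 2780]);
translate([5891, 376, 0]) cube([109, 4992, 2780]);


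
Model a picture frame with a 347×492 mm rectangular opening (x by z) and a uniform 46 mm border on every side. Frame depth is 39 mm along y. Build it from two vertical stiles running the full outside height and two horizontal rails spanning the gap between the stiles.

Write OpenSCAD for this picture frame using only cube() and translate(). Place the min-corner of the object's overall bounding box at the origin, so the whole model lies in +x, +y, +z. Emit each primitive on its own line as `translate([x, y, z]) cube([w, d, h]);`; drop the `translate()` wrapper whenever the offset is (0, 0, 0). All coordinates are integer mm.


cube([46, 39, 584]);
translate([393, 0, 0]) cube([46, 39, 584]);
translate([46, 0, 0]) cube([347, 39, 46]);
translate([46, 0, 538]) cube([347, 39, 46]);


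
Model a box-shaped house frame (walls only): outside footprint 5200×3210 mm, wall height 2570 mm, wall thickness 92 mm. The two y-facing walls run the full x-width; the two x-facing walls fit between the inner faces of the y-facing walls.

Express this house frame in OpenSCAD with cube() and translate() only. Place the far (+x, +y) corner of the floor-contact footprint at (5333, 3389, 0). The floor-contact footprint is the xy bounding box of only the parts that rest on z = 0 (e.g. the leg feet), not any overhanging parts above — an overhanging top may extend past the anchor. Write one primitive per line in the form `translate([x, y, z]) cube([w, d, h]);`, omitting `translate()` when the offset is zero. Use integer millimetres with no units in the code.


translate([133, 179, 0]) cube([5200, 92, 2570]);
translate([133, 3297, 0]) cube([5200, 92, 2570]);
translate([133, 271, 0]) cube([92, 3026, 2570]);
translate([5241, 271, 0]) cube([92, 3026, 2570]);


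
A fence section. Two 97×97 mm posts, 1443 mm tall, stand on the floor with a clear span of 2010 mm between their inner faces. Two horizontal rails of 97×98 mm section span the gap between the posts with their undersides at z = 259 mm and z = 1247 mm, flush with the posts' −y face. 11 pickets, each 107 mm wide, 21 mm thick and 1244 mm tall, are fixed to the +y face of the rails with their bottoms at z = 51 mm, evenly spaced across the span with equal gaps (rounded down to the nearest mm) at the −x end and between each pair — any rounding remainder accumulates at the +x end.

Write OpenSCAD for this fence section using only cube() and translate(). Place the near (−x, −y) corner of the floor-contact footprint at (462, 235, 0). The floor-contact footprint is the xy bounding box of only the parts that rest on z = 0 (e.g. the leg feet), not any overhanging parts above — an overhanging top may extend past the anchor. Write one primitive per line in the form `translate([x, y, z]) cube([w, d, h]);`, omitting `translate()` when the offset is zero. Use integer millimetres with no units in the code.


translate([462, 235, 0]) cube([97, 97, 1443]);
translate([2569, 235, 0]) cube([97, 97, 1443]);
translate([559, 235, 259]) cube([2010, 97, 98]);
translate([559, 235, 1247]) cube([2010, 97, 98]);
translate([628, 332, 51]) cube([107, 21, 1244]);
translate([804, 332, 51]) cube([107, 21, 1244]);
translate([980, 332, 51]) cube([107, 21, 1244]);
translate([1156, 332, 51]) cube([107, 21, 1244]);
translate([1332, 332, 51]) cube([107, 21, 1244]);
translate([1508, 332, 51]) cube([107, 21, 1244]);
translate([1684, 332, 51]) cube([107, 21, 1244]);
translate([1860, 332, 51]) cube([107, 21, 1244]);
translate([2036, 332, 51]) cube([107, 21, 1244]);
translate([2212, 332, 51]) cube([107, 21, 1244]);
translate([2388, 332, 51]) cube([107, 21, 1244]);


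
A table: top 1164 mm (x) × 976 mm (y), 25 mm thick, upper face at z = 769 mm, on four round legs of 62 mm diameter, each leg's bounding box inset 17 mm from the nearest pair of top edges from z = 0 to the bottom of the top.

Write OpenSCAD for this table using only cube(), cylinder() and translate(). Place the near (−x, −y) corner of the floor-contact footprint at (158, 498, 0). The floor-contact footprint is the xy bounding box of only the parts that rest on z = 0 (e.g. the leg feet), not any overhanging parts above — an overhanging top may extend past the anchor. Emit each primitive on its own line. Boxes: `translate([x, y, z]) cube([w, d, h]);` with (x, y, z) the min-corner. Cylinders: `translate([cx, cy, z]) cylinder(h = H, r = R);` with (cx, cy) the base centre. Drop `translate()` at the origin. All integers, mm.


// leg_h = 769 - 25 = 744
translate([141, 481, 744]) cube([1164, 976, 25]);
translate([189, 529, 0]) cylinder(h = 744, r = 31);
translate([1257, 529, 0]) cylinder(h = 744, r = 31);
translate([189, 1409, 0]) cylinder(h = 744, r = 31);
translate([1257, 1409, 0]) cylinder(h = 744, r = 31);


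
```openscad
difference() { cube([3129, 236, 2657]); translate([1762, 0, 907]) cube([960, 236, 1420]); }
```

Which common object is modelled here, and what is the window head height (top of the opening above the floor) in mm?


A wall with a window opening. The window head height is 2327 mm.

A wall with a rectangular opening subtracted — a window. Sill at z = 907, opening 1420 mm tall, so the head is at 907 + 1420 = 2327 mm.


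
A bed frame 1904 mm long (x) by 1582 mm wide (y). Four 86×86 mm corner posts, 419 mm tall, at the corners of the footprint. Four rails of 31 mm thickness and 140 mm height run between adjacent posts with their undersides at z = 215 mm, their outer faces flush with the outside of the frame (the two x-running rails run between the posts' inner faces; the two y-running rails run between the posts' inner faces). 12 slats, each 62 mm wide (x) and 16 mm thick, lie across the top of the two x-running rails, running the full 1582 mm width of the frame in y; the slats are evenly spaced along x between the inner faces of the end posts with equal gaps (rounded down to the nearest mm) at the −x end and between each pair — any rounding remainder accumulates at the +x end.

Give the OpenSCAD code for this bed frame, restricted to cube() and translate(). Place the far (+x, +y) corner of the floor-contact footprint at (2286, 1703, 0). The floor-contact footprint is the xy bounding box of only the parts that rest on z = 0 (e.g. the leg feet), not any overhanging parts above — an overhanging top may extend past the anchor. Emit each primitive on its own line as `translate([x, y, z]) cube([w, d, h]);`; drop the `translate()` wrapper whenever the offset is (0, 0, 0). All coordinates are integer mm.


translate([382, 121, 0]) cube([86, 86, 419]);
translate([382, 1617, 0]) cube([86, 86, 419]);
translate([2200, 121, 0]) cube([86, 86, 419]);
translate([2200, 1617, 0]) cube([86, 86, 419]);
translate([468, 121, 215]) cube([1732, 31, 140]);
translate([468, 1672, 215]) cube([1732, 31, 140]);
translate([382, 207, 215]) cube([31, 1410, 140]);
translate([2255, 207, 215]) cube([31, 1410, 140]);
translate([544, 121, 355]) cube([62, 1582, 16]);
translate([682, 121, 355]) cube([62, 1582, 16]);
translate([820, 121, 355]) cube([62, 1582, 16]);
translate([958, 121, 355]) cube([62, 1582, 16]);
translate([1096, 121, 355]) cube([62, 1582, 16]);
translate([1234, 121, 355]) cube([62, 1582, 16]);
translate([1372, 121, 355]) cube([62, 1582, 16]);
translate([1510, 121, 355]) cube([62, 1582, 16]);
translate([1648, 121, 355]) cube([62, 1582, 16]);
translate([1786, 121, 355]) cube([62, 1582, 16]);
translate([1924, 121, 355]) cube([62, 1582, 16]);
translate([2062, 121, 355]) cube([62, 1582, 16]);


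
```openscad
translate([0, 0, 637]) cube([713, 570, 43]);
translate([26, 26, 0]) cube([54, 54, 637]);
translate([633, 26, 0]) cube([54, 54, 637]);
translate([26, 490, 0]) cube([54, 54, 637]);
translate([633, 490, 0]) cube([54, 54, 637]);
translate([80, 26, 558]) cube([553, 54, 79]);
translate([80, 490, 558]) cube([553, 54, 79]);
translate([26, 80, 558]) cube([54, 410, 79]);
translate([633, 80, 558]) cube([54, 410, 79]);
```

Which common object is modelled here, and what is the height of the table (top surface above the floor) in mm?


A table. The table height is 680 mm.

A 713×570×43 slab sits at z = 637 on four 54 mm square posts — a table. The top surface is at 637 + 43 = 680 mm.


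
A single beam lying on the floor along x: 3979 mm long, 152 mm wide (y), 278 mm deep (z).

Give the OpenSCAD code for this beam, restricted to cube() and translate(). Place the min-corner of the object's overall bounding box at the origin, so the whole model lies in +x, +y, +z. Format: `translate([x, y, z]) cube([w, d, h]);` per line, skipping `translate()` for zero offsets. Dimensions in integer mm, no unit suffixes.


cube([3979, 152, 278]);


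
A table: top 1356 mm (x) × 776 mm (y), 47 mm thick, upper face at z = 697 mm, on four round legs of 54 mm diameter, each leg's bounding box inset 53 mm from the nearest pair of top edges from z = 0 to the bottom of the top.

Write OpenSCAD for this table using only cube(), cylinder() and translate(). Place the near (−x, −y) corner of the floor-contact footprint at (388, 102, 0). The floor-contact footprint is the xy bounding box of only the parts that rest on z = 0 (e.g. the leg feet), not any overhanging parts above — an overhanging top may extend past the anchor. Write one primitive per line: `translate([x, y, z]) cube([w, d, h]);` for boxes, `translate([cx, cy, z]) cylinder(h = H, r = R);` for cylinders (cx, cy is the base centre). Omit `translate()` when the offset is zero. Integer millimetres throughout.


// leg_h = 697 - 47 = 650
translate([335, 49, 650]) cube([1356, 776, 47]);
translate([415, 129, 0]) cylinder(h = 650, r = 27);
translate([1611, 129, 0]) cylinder(h = 650, r = 27);
translate([415, 745, 0]) cylinder(h = 650, r = 27);
translate([1611, 745, 0]) cylinder(h = 650, r = 27);


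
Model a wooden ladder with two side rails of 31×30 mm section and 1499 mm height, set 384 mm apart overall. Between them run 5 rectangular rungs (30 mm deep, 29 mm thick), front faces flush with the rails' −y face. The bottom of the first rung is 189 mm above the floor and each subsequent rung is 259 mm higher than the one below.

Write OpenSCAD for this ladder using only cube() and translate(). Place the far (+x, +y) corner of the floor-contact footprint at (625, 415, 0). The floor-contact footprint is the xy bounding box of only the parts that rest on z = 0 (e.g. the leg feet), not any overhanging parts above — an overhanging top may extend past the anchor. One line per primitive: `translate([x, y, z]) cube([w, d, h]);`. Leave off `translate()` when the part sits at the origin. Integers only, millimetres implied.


translate([241, 385, 0]) cube([31, 30, 1499]);
translate([594, 385, 0]) cube([31, 30, 1499]);
translate([272, 385, 189]) cube([322, 30, 29]);
translate([272, 385, 448]) cube([322, 30, 29]);
translate([272, 385, 707]) cube([322, 30, 29]);
translate([272, 385, 966]) cube([322, 30, 29]);
translate([272, 385, 1225]) cube([322, 30, 29]);


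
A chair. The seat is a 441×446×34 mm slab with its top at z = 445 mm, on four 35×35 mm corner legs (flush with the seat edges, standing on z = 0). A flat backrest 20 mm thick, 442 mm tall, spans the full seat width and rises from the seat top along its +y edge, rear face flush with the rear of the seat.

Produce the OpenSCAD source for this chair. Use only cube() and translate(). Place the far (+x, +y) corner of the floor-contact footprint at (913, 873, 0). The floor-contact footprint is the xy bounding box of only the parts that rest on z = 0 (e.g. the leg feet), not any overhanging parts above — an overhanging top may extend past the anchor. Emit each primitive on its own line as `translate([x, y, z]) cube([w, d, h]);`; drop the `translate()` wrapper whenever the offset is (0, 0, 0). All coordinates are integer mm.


translate([472, 427, 411]) cube([441, 446, 34]);
translate([472, 427, 0]) cube([35, 35, 411]);
translate([878, 427, 0]) cube([35, 35, 411]);
translate([472, 838, 0]) cube([35, 35, 411]);
translate([878, 838, 0]) cube([35, 35, 411]);
translate([472, 853, 445]) cube([441, 20, 442]);


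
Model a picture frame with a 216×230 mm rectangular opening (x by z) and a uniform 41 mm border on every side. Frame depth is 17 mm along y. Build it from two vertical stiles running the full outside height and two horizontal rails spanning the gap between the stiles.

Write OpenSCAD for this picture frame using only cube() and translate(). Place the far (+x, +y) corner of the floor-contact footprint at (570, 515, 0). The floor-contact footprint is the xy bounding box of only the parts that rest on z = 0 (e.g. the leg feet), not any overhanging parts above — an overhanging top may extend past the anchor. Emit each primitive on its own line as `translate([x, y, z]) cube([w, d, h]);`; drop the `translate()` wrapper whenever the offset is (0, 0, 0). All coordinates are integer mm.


translate([272, 498, 0]) cube([41, 17, 312]);
translate([529, 498, 0]) cube([41, 17, 312]);
translate([313, 498, 0]) cube([216, 17, 41]);
translate([313, 498, 271]) cube([216, 17, 41]);


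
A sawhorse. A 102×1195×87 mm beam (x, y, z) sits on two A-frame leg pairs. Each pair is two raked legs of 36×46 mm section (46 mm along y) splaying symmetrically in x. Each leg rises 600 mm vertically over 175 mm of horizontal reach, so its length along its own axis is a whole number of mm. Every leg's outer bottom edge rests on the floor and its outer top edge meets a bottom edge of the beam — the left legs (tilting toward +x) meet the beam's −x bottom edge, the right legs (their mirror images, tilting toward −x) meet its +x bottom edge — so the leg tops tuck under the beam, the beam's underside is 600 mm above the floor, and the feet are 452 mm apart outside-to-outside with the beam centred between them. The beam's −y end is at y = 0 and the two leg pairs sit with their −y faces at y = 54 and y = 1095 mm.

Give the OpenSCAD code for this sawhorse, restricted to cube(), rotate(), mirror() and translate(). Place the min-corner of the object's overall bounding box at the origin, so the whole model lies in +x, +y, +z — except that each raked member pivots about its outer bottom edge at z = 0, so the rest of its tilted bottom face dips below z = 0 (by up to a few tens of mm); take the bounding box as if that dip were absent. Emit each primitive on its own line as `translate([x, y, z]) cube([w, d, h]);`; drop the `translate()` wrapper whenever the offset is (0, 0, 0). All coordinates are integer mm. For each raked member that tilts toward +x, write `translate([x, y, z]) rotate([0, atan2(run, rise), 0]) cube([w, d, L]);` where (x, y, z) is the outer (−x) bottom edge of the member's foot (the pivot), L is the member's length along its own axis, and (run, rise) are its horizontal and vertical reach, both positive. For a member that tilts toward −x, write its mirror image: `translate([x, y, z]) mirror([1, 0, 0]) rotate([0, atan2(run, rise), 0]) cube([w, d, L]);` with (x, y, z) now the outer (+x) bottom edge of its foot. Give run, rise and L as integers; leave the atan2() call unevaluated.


translate([175, 0, 600]) cube([102, 1195, 87]);
translate([0, 54, 0]) rotate([0, atan2(175, 600), 0]) cube([36, 46, 625]);
translate([452, 54, 0]) mirror([1, 0, 0]) rotate([0, atan2(175, 600), 0]) cube([36, 46, 625]);
translate([0, 1095, 0]) rotate([0, atan2(175, 600), 0]) cube([36, 46, 625]);
translate([452, 1095, 0]) mirror([1, 0, 0]) rotate([0, atan2(175, 600), 0]) cube([36, 46, 625]);


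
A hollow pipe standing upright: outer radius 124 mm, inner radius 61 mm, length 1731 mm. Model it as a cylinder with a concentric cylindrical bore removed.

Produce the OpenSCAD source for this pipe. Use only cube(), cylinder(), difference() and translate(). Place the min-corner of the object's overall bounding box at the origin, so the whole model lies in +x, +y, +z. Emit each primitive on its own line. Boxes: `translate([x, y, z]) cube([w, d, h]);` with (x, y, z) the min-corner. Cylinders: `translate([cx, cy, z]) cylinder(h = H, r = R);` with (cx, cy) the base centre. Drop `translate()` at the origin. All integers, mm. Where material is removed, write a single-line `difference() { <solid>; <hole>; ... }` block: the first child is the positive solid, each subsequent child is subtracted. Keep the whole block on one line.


difference() { translate([124, 124, 0]) cylinder(h = 1731, r = 124); translate([124, 124, 0]) cylinder(h = 1731, r = 61); }


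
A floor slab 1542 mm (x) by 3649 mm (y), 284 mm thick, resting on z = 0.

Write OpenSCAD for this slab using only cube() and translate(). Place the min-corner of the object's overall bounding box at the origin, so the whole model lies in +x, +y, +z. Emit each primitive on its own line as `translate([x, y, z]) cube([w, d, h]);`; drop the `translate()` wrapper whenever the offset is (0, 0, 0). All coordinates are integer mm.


cube([1542, 3649, 284]);


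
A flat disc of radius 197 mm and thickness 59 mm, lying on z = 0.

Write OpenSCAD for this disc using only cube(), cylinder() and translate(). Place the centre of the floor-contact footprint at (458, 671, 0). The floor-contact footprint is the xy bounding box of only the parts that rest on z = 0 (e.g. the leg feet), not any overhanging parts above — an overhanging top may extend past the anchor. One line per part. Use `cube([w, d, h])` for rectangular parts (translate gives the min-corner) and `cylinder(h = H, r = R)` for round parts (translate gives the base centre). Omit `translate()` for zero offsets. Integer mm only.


translate([458, 671, 0]) cylinder(h = 59, r = 197);


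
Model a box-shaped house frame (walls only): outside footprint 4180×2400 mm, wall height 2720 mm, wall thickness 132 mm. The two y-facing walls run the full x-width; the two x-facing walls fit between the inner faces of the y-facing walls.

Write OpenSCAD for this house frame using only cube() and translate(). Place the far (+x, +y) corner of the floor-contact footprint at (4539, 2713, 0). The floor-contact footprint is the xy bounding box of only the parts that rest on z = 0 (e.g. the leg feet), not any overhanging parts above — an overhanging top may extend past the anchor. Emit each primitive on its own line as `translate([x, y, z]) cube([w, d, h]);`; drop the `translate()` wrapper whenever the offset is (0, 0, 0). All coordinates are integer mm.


translate([359, 313, 0]) cube([4180, 132, 2720]);
translate([359, 2581, 0]) cube([4180, 132, 2720]);
translate([359, 445, 0]) cube([132, 2136, 2720]);
translate([4407, 445, 0]) cube([132, 2136, 2720]);


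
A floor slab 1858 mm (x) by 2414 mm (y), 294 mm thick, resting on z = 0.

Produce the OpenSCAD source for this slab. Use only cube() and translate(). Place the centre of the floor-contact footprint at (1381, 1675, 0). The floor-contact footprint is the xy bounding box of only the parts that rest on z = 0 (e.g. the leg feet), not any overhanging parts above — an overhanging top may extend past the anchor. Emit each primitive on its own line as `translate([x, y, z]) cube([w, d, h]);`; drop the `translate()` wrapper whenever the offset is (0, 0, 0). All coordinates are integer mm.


translate([452, 468, 0]) cube([1858, 2414, 294]);


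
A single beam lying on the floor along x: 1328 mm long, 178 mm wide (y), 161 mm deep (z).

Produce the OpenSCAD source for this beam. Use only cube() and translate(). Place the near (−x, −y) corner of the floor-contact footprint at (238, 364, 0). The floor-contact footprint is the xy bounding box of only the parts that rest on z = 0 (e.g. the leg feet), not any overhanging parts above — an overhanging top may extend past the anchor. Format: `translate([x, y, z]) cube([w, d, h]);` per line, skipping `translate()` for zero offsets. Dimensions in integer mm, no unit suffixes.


translate([238, 364, 0]) cube([1328, 178, 161]);


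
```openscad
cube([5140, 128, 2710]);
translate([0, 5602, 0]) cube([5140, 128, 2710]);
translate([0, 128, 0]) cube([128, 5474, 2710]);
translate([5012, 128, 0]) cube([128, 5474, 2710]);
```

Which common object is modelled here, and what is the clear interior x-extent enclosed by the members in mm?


A house (or room) frame. The interior width is 4884 mm.

Four 2710 mm walls enclosing a rectangle with no floor or roof — a room or house frame. Outside width is 5140 mm and wall thickness is 128 mm, so the interior width is 5140 − 2 × 128 = 4884 mm.


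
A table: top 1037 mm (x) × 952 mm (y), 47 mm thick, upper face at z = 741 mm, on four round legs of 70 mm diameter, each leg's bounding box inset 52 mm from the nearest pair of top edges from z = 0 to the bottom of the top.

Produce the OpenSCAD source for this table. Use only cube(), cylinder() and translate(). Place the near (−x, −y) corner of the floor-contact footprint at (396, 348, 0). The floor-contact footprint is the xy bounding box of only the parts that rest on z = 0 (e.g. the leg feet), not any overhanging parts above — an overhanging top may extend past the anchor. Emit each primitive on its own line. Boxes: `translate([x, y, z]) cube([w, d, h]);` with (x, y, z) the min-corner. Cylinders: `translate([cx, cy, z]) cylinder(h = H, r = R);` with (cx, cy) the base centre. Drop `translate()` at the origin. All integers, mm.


translate([344, 296, 694]) cube([1037, 952, 47]);
translate([431, 383, 0]) cylinder(h = 694, r = 35);
translate([1294, 383, 0]) cylinder(h = 694, r = 35);
translate([431, 1161, 0]) cylinder(h = 694, r = 35);
translate([1294, 1161, 0]) cylinder(h = 694, r = 35);


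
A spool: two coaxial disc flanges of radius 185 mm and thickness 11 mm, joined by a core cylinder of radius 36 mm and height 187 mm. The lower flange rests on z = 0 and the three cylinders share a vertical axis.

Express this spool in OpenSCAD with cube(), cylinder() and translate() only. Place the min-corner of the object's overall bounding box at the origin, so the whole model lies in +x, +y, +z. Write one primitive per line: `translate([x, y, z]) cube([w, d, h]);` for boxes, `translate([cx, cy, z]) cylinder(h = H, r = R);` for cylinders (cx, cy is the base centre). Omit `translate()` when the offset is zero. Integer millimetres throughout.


translate([185, 185, 0]) cylinder(h = 11, r = 185);
translate([185, 185, 11]) cylinder(h = 187, r = 36);
translate([185, 185, 198]) cylinder(h = 11, r = 185);


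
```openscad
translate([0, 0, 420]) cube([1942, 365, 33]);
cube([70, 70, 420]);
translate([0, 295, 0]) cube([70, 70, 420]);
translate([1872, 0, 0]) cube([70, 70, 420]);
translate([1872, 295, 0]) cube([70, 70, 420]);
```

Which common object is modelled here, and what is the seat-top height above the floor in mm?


A bench. The seat-top height is 453 mm.

A long slab on four corner posts — a bench. The slab sits at z = 420 with thickness 33, so the top is 420 + 33 = 453 mm.


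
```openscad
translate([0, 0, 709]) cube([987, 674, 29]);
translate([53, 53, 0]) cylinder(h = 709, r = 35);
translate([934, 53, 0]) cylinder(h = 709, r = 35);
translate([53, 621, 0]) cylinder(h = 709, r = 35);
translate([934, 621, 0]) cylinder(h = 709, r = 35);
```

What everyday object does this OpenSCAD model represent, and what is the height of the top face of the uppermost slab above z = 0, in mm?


A table. The table height is 738 mm.

A 987×674×29 slab sits at z = 709 on four Ø70 mm round legs — a table. The top surface is at 709 + 29 = 738 mm.


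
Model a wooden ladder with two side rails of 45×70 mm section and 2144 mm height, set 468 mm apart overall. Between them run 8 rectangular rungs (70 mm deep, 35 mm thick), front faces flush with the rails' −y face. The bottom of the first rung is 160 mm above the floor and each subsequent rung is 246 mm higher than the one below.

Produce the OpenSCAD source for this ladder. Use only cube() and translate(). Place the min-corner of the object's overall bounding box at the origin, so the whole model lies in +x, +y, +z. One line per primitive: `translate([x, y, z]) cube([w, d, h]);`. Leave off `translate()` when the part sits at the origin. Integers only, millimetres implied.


cube([45, 70, 2144]);
translate([423, 0, 0]) cube([45, 70, 2144]);
translate([45, 0, 160]) cube([378, 70, 35]);
translate([45, 0, 406]) cube([378, 70, 35]);
translate([45, 0, 652]) cube([378, 70, 35]);
translate([45, 0, 898]) cube([378, 70, 35]);
translate([45, 0, 1144]) cube([378, 70, 35]);
translate([45, 0, 1390]) cube([378, 70, 35]);
translate([45, 0, 1636]) cube([378, 70, 35]);
translate([45, 0, 1882]) cube([378, 70, 35]);


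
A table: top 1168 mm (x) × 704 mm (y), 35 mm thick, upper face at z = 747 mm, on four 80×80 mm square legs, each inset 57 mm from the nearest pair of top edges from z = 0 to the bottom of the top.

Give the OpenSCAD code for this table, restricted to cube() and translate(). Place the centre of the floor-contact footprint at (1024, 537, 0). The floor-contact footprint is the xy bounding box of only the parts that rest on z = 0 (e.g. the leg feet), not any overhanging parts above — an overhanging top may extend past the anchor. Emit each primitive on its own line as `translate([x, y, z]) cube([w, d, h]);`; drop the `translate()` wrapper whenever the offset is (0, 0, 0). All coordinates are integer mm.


translate([440, 185, 712]) cube([1168, 704, 35]);
translate([497, 242, 0]) cube([80, 80, 712]);
translate([1471, 242, 0]) cube([80, 80, 712]);
translate([497, 752, 0]) cube([80, 80, 712]);
translate([1471, 752, 0]) cube([80, 80, 712]);


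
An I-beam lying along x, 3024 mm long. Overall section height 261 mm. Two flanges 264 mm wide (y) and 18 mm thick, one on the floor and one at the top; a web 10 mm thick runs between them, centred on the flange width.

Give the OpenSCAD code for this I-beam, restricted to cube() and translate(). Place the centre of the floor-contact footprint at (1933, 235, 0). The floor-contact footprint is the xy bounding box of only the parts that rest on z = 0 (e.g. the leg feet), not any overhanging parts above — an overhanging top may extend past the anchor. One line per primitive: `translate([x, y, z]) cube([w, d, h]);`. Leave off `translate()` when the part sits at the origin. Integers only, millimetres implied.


translate([421, 103, 0]) cube([3024, 264, 18]);
translate([421, 230, 18]) cube([3024, 10, 225]);
translate([421, 103, 243]) cube([3024, 264, 18]);


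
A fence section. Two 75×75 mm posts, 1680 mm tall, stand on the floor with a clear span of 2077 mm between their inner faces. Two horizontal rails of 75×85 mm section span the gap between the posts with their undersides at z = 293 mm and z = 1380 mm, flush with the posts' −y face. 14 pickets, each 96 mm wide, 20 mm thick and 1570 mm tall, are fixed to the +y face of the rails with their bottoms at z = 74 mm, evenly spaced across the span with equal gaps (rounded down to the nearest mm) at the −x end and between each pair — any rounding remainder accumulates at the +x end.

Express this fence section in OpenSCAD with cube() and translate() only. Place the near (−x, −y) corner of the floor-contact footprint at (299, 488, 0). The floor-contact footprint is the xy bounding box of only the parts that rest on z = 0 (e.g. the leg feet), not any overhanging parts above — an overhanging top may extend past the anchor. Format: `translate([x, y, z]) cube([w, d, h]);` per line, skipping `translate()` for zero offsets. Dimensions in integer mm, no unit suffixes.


translate([299, 488, 0]) cube([75, 75, 1680]);
translate([2451, 488, 0]) cube([75, 75, 1680]);
translate([374, 488, 293]) cube([2077, 75, 85]);
translate([374, 488, 1380]) cube([2077, 75, 85]);
translate([422, 563, 74]) cube([96, 20, 1570]);
translate([566, 563, 74]) cube([96, 20, 1570]);
translate([710, 563, 74]) cube([96, 20, 1570]);
translate([854, 563, 74]) cube([96, 20, 1570]);
translate([998, 563, 74]) cube([96, 20, 1570]);
translate([1142, 563, 74]) cube([96, 20, 1570]);
translate([1286, 563, 74]) cube([96, 20, 1570]);
translate([1430, 563, 74]) cube([96, 20, 1570]);
translate([1574, 563, 74]) cube([96, 20, 1570]);
translate([1718, 563, 74]) cube([96, 20, 1570]);
translate([1862, 563, 74]) cube([96, 20, 1570]);
translate([2006, 563, 74]) cube([96, 20, 1570]);
translate([2150, 563, 74]) cube([96, 20, 1570]);
translate([2294, 563, 74]) cube([96, 20, 1570]);
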